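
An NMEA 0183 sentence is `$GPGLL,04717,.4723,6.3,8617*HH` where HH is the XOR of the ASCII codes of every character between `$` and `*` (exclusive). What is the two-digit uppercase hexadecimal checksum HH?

6A

XOR the ASCII codes of the payload characters:
  'G' = 0x47 → acc = 0x47
  'P' = 0x50 → acc = 0x17
  'G' = 0x47 → acc = 0x50
  'L' = 0x4C → acc = 0x1C
  'L' = 0x4C → acc = 0x50
  ',' = 0x2C → acc = 0x7C
  '0' = 0x30 → acc = 0x4C
  '4' = 0x34 → acc = 0x78
  '7' = 0x37 → acc = 0x4F
  '1' = 0x31 → acc = 0x7E
  '7' = 0x37 → acc = 0x49
  ',' = 0x2C → acc = 0x65
  '.' = 0x2E → acc = 0x4B
  '4' = 0x34 → acc = 0x7F
  '7' = 0x37 → acc = 0x48
  '2' = 0x32 → acc = 0x7A
  '3' = 0x33 → acc = 0x49
  ',' = 0x2C → acc = 0x65
  '6' = 0x36 → acc = 0x53
  '.' = 0x2E → acc = 0x7D
  '3' = 0x33 → acc = 0x4E
  ',' = 0x2C → acc = 0x62
  '8' = 0x38 → acc = 0x5A
  '6' = 0x36 → acc = 0x6C
  '1' = 0x31 → acc = 0x5D
  '7' = 0x37 → acc = 0x6A
Checksum = 0x6A.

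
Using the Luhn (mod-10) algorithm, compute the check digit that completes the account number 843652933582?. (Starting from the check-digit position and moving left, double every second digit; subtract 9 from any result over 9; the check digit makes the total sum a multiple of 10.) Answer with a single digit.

8

Partial digits right→left: 2 8 5 3 3 9 2 5 6 3 4 8
Double every second digit counting from the check-digit position (so the 1st, 3rd, 5th, ... of the partial from the right).
  doubled (with −9 where >9): 4 1 6 4 3 8 → sum 26
  kept as-is: 8 3 9 5 3 8 → sum 36
Total = 26 + 36 = 62.
Check digit = (10 − (62 mod 10)) mod 10 = 8.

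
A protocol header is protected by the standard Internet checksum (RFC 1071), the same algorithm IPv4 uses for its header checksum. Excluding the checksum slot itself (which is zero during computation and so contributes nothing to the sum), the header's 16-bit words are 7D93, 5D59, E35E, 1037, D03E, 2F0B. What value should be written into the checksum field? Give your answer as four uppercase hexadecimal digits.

One's-complement addition (fold any carry out of bit 15 back into bit 0):
  0x7D93 + 0x5D59 = 0x0DAEC
  0xDAEC + 0xE35E = 0x1BE4A → wrap carry → 0xBE4B
  0xBE4B + 0x1037 = 0x0CE82
  0xCE82 + 0xD03E = 0x19EC0 → wrap carry → 0x9EC1
  0x9EC1 + 0x2F0B = 0x0CDCC
One's-complement sum = 0xCDCC.
Checksum = ~0xCDCC & 0xFFFF = 0x3233.

3233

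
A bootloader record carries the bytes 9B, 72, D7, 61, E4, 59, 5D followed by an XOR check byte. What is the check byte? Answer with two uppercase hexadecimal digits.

XOR the bytes together:
  start with 0x9B
  0x9B ⊕ 0x72 = 0xE9
  0xE9 ⊕ 0xD7 = 0x3E
  0x3E ⊕ 0x61 = 0x5F
  0x5F ⊕ 0xE4 = 0xBB
  0xBB ⊕ 0x59 = 0xE2
  0xE2 ⊕ 0x5D = 0xBF

BF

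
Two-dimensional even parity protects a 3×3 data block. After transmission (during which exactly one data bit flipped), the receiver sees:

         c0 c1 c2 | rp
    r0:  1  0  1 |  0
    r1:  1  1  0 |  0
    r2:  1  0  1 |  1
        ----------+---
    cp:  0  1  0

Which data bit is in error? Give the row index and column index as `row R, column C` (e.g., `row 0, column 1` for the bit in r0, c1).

row 2, column 0

Recompute each row's even parity and compare to rp:
  r0: data parity 0, sent rp 0 → ok
  r1: data parity 0, sent rp 0 → ok
  r2: data parity 0, sent rp 1 → mismatch
Recompute each column's even parity and compare to cp:
  c0: data parity 1, sent cp 0 → mismatch
  c1: data parity 1, sent cp 1 → ok
  c2: data parity 0, sent cp 0 → ok
Exactly one row (r2) and one column (c0) fail → the flipped bit is at their intersection.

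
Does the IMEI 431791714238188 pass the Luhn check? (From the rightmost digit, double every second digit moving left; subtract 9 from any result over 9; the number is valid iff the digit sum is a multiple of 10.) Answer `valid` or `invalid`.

valid

From the right, keep odd positions and double even positions (subtract 9 from any doubled value over 9):
  doubled (positions 2,4,...): 7 7 4 2 2 5 6 → sum 33
  kept (positions 1,3,...): 8 1 3 4 7 9 1 4 → sum 37
Total = 70.
70 mod 10 = 0, so the number is valid.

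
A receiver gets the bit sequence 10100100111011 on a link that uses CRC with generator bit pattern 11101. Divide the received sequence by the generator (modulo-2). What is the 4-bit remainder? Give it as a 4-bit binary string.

Modulo-2 division of 10100100111011 by 11101:
  pos 0: 10100 XOR 11101 = 01001
  pos 1: 10011 XOR 11101 = 01110
  pos 2: 11100 XOR 11101 = 00001
  pos 6: 10111 XOR 11101 = 01010
  pos 7: 10100 XOR 11101 = 01001
  pos 8: 10011 XOR 11101 = 01110
  pos 9: 11101 XOR 11101 = 00000
Remainder = 0000 (zero — the frame passes the CRC check).

0000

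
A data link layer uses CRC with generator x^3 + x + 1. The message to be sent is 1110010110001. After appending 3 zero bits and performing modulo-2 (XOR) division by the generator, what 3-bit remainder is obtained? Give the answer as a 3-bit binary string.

101

Append 3 zeros: 1110010110001000. Divide by 1011 (XOR where the leading bit is 1):
  pos 0: 1110 XOR 1011 = 0101
  pos 1: 1010 XOR 1011 = 0001
  pos 4: 1101 XOR 1011 = 0110
  pos 5: 1101 XOR 1011 = 0110
  pos 6: 1100 XOR 1011 = 0111
  pos 7: 1110 XOR 1011 = 0101
  pos 8: 1010 XOR 1011 = 0001
  pos 11: 1100 XOR 1011 = 0111
  pos 12: 1110 XOR 1011 = 0101
Remainder (last 3 bits) = 101. This is the CRC / FCS.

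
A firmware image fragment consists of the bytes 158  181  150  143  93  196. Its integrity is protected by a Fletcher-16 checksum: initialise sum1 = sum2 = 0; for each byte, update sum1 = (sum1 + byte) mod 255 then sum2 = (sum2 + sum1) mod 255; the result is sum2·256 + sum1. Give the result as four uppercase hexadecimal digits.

Running sums (mod 255):
  after byte 0 (158): sum1=158, sum2=158
  after byte 1 (181): sum1=84, sum2=242
  after byte 2 (150): sum1=234, sum2=221
  after byte 3 (143): sum1=122, sum2=88
  after byte 4 (93): sum1=215, sum2=48
  after byte 5 (196): sum1=156, sum2=204
Checksum = sum2·256 + sum1 = 204·256 + 156 = 52380 = 0xCC9C.

CC9C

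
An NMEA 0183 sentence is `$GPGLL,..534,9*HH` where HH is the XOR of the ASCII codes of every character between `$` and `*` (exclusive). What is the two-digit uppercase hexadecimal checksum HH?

XOR the ASCII codes of the payload characters:
  'G' = 0x47 → acc = 0x47
  'P' = 0x50 → acc = 0x17
  'G' = 0x47 → acc = 0x50
  'L' = 0x4C → acc = 0x1C
  'L' = 0x4C → acc = 0x50
  ',' = 0x2C → acc = 0x7C
  '.' = 0x2E → acc = 0x52
  '.' = 0x2E → acc = 0x7C
  '5' = 0x35 → acc = 0x49
  '3' = 0x33 → acc = 0x7A
  '4' = 0x34 → acc = 0x4E
  ',' = 0x2C → acc = 0x62
  '9' = 0x39 → acc = 0x5B
Checksum = 0x5B.

5B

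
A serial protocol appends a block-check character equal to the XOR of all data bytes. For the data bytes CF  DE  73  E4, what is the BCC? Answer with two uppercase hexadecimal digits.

86

XOR the bytes together:
  start with 0xCF
  0xCF ⊕ 0xDE = 0x11
  0x11 ⊕ 0x73 = 0x62
  0x62 ⊕ 0xE4 = 0x86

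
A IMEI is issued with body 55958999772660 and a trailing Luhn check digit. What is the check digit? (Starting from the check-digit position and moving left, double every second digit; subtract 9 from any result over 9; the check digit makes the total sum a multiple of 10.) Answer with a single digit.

6

Partial digits right→left: 0 6 6 2 7 7 9 9 9 8 5 9 5 5
Double every second digit counting from the check-digit position (so the 1st, 3rd, 5th, ... of the partial from the right).
  doubled (with −9 where >9): 0 3 5 9 9 1 1 → sum 28
  kept as-is: 6 2 7 9 8 9 5 → sum 46
Total = 28 + 46 = 74.
Check digit = (10 − (74 mod 10)) mod 10 = 6.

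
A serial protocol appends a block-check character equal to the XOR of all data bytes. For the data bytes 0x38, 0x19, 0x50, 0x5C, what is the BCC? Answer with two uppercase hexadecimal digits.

2D

XOR the bytes together:
  start with 0x38
  0x38 ⊕ 0x19 = 0x21
  0x21 ⊕ 0x50 = 0x71
  0x71 ⊕ 0x5C = 0x2D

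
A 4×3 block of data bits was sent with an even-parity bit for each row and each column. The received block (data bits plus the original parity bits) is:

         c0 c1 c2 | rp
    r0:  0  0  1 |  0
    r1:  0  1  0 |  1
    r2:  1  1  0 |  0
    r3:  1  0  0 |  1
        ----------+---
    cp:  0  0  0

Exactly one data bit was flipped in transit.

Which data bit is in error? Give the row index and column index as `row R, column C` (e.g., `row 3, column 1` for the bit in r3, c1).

row 0, column 2

Recompute each row's even parity and compare to rp:
  r0: data parity 1, sent rp 0 → mismatch
  r1: data parity 1, sent rp 1 → ok
  r2: data parity 0, sent rp 0 → ok
  r3: data parity 1, sent rp 1 → ok
Recompute each column's even parity and compare to cp:
  c0: data parity 0, sent cp 0 → ok
  c1: data parity 0, sent cp 0 → ok
  c2: data parity 1, sent cp 0 → mismatch
Exactly one row (r0) and one column (c2) fail → the flipped bit is at their intersection.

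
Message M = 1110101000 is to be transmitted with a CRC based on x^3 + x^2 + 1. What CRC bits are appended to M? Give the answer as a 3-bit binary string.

101

Append 3 zeros: 1110101000000. Divide by 1101 (XOR where the leading bit is 1):
  pos 0: 1110 XOR 1101 = 0011
  pos 2: 1110 XOR 1101 = 0011
  pos 4: 1110 XOR 1101 = 0011
  pos 6: 1100 XOR 1101 = 0001
  pos 9: 1000 XOR 1101 = 0101
Remainder (last 3 bits) = 101. This is the CRC / FCS.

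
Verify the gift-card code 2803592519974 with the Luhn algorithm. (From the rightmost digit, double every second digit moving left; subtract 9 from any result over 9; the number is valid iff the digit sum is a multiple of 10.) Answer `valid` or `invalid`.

valid

From the right, keep odd positions and double even positions (subtract 9 from any doubled value over 9):
  doubled (positions 2,4,...): 5 9 1 9 6 7 → sum 37
  kept (positions 1,3,...): 4 9 1 2 5 0 2 → sum 23
Total = 60.
60 mod 10 = 0, so the number is valid.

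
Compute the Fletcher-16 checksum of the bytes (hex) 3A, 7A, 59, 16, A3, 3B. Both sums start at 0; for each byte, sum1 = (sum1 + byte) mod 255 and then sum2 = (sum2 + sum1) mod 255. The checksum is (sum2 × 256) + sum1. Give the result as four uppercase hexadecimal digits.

EB03

Running sums (mod 255):
  after byte 0 (3A): sum1=58, sum2=58
  after byte 1 (7A): sum1=180, sum2=238
  after byte 2 (59): sum1=14, sum2=252
  after byte 3 (16): sum1=36, sum2=33
  after byte 4 (A3): sum1=199, sum2=232
  after byte 5 (3B): sum1=3, sum2=235
Checksum = sum2·256 + sum1 = 235·256 + 3 = 60163 = 0xEB03.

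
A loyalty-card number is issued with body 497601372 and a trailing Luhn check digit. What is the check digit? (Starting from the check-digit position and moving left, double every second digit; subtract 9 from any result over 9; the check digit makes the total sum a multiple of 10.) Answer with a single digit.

Partial digits right→left: 2 7 3 1 0 6 7 9 4
Double every second digit counting from the check-digit position (so the 1st, 3rd, 5th, ... of the partial from the right).
  doubled (with −9 where >9): 4 6 0 5 8 → sum 23
  kept as-is: 7 1 6 9 → sum 23
Total = 23 + 23 = 46.
Check digit = (10 − (46 mod 10)) mod 10 = 4.

4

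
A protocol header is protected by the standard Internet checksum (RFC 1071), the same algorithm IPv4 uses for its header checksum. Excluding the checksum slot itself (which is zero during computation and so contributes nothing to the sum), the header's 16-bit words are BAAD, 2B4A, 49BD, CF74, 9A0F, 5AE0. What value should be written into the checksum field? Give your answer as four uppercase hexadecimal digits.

0BE6

One's-complement addition (fold any carry out of bit 15 back into bit 0):
  0xBAAD + 0x2B4A = 0x0E5F7
  0xE5F7 + 0x49BD = 0x12FB4 → wrap carry → 0x2FB5
  0x2FB5 + 0xCF74 = 0x0FF29
  0xFF29 + 0x9A0F = 0x19938 → wrap carry → 0x9939
  0x9939 + 0x5AE0 = 0x0F419
One's-complement sum = 0xF419.
Checksum = ~0xF419 & 0xFFFF = 0x0BE6.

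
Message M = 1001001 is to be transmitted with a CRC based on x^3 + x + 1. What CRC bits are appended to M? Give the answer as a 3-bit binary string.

Append 3 zeros: 1001001000. Divide by 1011 (XOR where the leading bit is 1):
  pos 0: 1001 XOR 1011 = 0010
  pos 2: 1000 XOR 1011 = 0011
  pos 4: 1110 XOR 1011 = 0101
  pos 5: 1010 XOR 1011 = 0001
Remainder (last 3 bits) = 010. This is the CRC / FCS.

010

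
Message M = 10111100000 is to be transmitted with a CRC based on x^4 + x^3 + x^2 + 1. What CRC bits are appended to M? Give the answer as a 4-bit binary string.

Append 4 zeros: 101111000000000. Divide by 11101 (XOR where the leading bit is 1):
  pos 0: 10111 XOR 11101 = 01010
  pos 1: 10101 XOR 11101 = 01000
  pos 2: 10000 XOR 11101 = 01101
  pos 3: 11010 XOR 11101 = 00111
  pos 5: 11100 XOR 11101 = 00001
  pos 9: 10000 XOR 11101 = 01101
  pos 10: 11010 XOR 11101 = 00111
Remainder (last 4 bits) = 0111. This is the CRC / FCS.

0111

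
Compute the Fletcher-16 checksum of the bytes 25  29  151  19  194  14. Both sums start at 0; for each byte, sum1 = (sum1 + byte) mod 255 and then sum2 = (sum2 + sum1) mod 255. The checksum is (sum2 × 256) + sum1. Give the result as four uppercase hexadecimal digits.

53B1

Running sums (mod 255):
  after byte 0 (25): sum1=25, sum2=25
  after byte 1 (29): sum1=54, sum2=79
  after byte 2 (151): sum1=205, sum2=29
  after byte 3 (19): sum1=224, sum2=253
  after byte 4 (194): sum1=163, sum2=161
  after byte 5 (14): sum1=177, sum2=83
Checksum = sum2·256 + sum1 = 83·256 + 177 = 21425 = 0x53B1.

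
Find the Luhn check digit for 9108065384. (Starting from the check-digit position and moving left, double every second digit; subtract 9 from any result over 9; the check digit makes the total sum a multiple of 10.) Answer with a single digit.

Partial digits right→left: 4 8 3 5 6 0 8 0 1 9
Double every second digit counting from the check-digit position (so the 1st, 3rd, 5th, ... of the partial from the right).
  doubled (with −9 where >9): 8 6 3 7 2 → sum 26
  kept as-is: 8 5 0 0 9 → sum 22
Total = 26 + 22 = 48.
Check digit = (10 − (48 mod 10)) mod 10 = 2.

2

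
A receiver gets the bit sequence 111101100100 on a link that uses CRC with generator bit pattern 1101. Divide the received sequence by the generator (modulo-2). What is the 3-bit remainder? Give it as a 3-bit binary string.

Modulo-2 division of 111101100100 by 1101:
  pos 0: 1111 XOR 1101 = 0010
  pos 2: 1001 XOR 1101 = 0100
  pos 3: 1001 XOR 1101 = 0100
  pos 4: 1000 XOR 1101 = 0101
  pos 5: 1010 XOR 1101 = 0111
  pos 6: 1111 XOR 1101 = 0010
  pos 8: 1000 XOR 1101 = 0101
Remainder = 101 (nonzero — an error is detected).

101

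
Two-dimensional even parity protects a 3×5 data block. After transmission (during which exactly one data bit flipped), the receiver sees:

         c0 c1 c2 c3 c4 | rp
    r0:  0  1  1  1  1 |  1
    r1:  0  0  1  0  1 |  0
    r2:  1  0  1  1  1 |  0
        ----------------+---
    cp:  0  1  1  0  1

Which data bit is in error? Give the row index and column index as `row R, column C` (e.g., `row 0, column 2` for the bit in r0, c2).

row 0, column 0

Recompute each row's even parity and compare to rp:
  r0: data parity 0, sent rp 1 → mismatch
  r1: data parity 0, sent rp 0 → ok
  r2: data parity 0, sent rp 0 → ok
Recompute each column's even parity and compare to cp:
  c0: data parity 1, sent cp 0 → mismatch
  c1: data parity 1, sent cp 1 → ok
  c2: data parity 1, sent cp 1 → ok
  c3: data parity 0, sent cp 0 → ok
  c4: data parity 1, sent cp 1 → ok
Exactly one row (r0) and one column (c0) fail → the flipped bit is at their intersection.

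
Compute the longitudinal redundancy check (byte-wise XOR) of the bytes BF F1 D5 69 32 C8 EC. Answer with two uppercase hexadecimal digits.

E4

XOR the bytes together:
  start with 0xBF
  0xBF ⊕ 0xF1 = 0x4E
  0x4E ⊕ 0xD5 = 0x9B
  0x9B ⊕ 0x69 = 0xF2
  0xF2 ⊕ 0x32 = 0xC0
  0xC0 ⊕ 0xC8 = 0x08
  0x08 ⊕ 0xEC = 0xE4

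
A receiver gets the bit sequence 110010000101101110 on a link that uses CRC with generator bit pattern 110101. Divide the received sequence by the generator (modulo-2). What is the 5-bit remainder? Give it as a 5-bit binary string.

Modulo-2 division of 110010000101101110 by 110101:
  pos 0: 110010 XOR 110101 = 000111
  pos 3: 111000 XOR 110101 = 001101
  pos 5: 110110 XOR 110101 = 000011
  pos 9: 111101 XOR 110101 = 001000
  pos 11: 100011 XOR 110101 = 010110
  pos 12: 101100 XOR 110101 = 011001
Remainder = 11001 (nonzero — an error is detected).

11001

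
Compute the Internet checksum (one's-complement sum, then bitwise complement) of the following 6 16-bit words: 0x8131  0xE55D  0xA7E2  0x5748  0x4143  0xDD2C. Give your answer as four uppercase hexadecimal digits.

7BD5

One's-complement addition (fold any carry out of bit 15 back into bit 0):
  0x8131 + 0xE55D = 0x1668E → wrap carry → 0x668F
  0x668F + 0xA7E2 = 0x10E71 → wrap carry → 0x0E72
  0x0E72 + 0x5748 = 0x065BA
  0x65BA + 0x4143 = 0x0A6FD
  0xA6FD + 0xDD2C = 0x18429 → wrap carry → 0x842A
One's-complement sum = 0x842A.
Checksum = ~0x842A & 0xFFFF = 0x7BD5.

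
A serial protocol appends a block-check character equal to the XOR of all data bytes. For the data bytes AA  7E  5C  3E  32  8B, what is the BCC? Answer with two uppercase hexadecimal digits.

0F

XOR the bytes together:
  start with 0xAA
  0xAA ⊕ 0x7E = 0xD4
  0xD4 ⊕ 0x5C = 0x88
  0x88 ⊕ 0x3E = 0xB6
  0xB6 ⊕ 0x32 = 0x84
  0x84 ⊕ 0x8B = 0x0F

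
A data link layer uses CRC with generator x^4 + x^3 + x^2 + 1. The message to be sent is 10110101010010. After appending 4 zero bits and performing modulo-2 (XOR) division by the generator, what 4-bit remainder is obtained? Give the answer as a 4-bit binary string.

Append 4 zeros: 101101010100100000. Divide by 11101 (XOR where the leading bit is 1):
  pos 0: 10110 XOR 11101 = 01011
  pos 1: 10111 XOR 11101 = 01010
  pos 2: 10100 XOR 11101 = 01001
  pos 3: 10011 XOR 11101 = 01110
  pos 4: 11100 XOR 11101 = 00001
  pos 8: 11001 XOR 11101 = 00100
  pos 10: 10000 XOR 11101 = 01101
  pos 11: 11010 XOR 11101 = 00111
  pos 13: 11100 XOR 11101 = 00001
Remainder (last 4 bits) = 0001. This is the CRC / FCS.

0001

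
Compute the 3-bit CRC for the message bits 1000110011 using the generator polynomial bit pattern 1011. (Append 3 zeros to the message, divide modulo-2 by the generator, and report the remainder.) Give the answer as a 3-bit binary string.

Append 3 zeros: 1000110011000. Divide by 1011 (XOR where the leading bit is 1):
  pos 0: 1000 XOR 1011 = 0011
  pos 2: 1111 XOR 1011 = 0100
  pos 3: 1000 XOR 1011 = 0011
  pos 5: 1101 XOR 1011 = 0110
  pos 6: 1101 XOR 1011 = 0110
  pos 7: 1100 XOR 1011 = 0111
  pos 8: 1110 XOR 1011 = 0101
  pos 9: 1010 XOR 1011 = 0001
Remainder (last 3 bits) = 001. This is the CRC / FCS.

001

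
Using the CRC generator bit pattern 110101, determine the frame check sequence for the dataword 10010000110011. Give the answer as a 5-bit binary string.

Append 5 zeros: 1001000011001100000. Divide by 110101 (XOR where the leading bit is 1):
  pos 0: 100100 XOR 110101 = 010001
  pos 1: 100010 XOR 110101 = 010111
  pos 2: 101110 XOR 110101 = 011011
  pos 3: 110111 XOR 110101 = 000010
  pos 7: 101001 XOR 110101 = 011100
  pos 8: 111001 XOR 110101 = 001100
  pos 10: 110000 XOR 110101 = 000101
  pos 13: 101000 XOR 110101 = 011101
Remainder (last 5 bits) = 11101. This is the CRC / FCS.

11101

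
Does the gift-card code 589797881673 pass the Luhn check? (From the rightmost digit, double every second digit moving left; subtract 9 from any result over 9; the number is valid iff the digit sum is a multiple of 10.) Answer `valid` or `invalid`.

From the right, keep odd positions and double even positions (subtract 9 from any doubled value over 9):
  doubled (positions 2,4,...): 5 2 7 9 9 1 → sum 33
  kept (positions 1,3,...): 3 6 8 7 7 8 → sum 39
Total = 72.
72 mod 10 = 2, so the number is invalid.

invalid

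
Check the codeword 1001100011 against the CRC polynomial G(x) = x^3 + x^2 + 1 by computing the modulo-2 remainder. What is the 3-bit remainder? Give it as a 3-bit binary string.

010

Modulo-2 division of 1001100011 by 1101:
  pos 0: 1001 XOR 1101 = 0100
  pos 1: 1001 XOR 1101 = 0100
  pos 2: 1000 XOR 1101 = 0101
  pos 3: 1010 XOR 1101 = 0111
  pos 4: 1110 XOR 1101 = 0011
  pos 6: 1111 XOR 1101 = 0010
Remainder = 010 (nonzero — an error is detected).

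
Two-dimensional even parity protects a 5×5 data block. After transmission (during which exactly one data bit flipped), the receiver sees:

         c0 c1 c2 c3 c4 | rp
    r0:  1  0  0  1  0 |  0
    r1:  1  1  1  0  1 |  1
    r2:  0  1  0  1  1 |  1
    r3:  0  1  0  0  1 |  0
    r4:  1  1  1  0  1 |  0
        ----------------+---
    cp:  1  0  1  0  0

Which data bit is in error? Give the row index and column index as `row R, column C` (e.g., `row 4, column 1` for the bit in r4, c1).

row 1, column 2

Recompute each row's even parity and compare to rp:
  r0: data parity 0, sent rp 0 → ok
  r1: data parity 0, sent rp 1 → mismatch
  r2: data parity 1, sent rp 1 → ok
  r3: data parity 0, sent rp 0 → ok
  r4: data parity 0, sent rp 0 → ok
Recompute each column's even parity and compare to cp:
  c0: data parity 1, sent cp 1 → ok
  c1: data parity 0, sent cp 0 → ok
  c2: data parity 0, sent cp 1 → mismatch
  c3: data parity 0, sent cp 0 → ok
  c4: data parity 0, sent cp 0 → ok
Exactly one row (r1) and one column (c2) fail → the flipped bit is at their intersection.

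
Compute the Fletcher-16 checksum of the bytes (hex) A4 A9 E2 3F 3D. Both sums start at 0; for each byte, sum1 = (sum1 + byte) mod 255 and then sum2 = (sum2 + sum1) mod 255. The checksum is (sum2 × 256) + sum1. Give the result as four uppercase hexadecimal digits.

Running sums (mod 255):
  after byte 0 (A4): sum1=164, sum2=164
  after byte 1 (A9): sum1=78, sum2=242
  after byte 2 (E2): sum1=49, sum2=36
  after byte 3 (3F): sum1=112, sum2=148
  after byte 4 (3D): sum1=173, sum2=66
Checksum = sum2·256 + sum1 = 66·256 + 173 = 17069 = 0x42AD.

42AD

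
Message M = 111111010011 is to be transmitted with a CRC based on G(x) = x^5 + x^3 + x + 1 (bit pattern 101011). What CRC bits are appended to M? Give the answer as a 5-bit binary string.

11111

Append 5 zeros: 11111101001100000. Divide by 101011 (XOR where the leading bit is 1):
  pos 0: 111111 XOR 101011 = 010100
  pos 1: 101000 XOR 101011 = 000011
  pos 5: 111001 XOR 101011 = 010010
  pos 6: 100101 XOR 101011 = 001110
  pos 8: 111000 XOR 101011 = 010011
  pos 9: 100110 XOR 101011 = 001101
  pos 11: 110100 XOR 101011 = 011111
Remainder (last 5 bits) = 11111. This is the CRC / FCS.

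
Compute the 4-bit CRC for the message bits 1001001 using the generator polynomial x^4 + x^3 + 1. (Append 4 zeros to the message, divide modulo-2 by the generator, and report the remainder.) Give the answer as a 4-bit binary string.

Append 4 zeros: 10010010000. Divide by 11001 (XOR where the leading bit is 1):
  pos 0: 10010 XOR 11001 = 01011
  pos 1: 10110 XOR 11001 = 01111
  pos 2: 11111 XOR 11001 = 00110
  pos 4: 11000 XOR 11001 = 00001
Remainder (last 4 bits) = 0100. This is the CRC / FCS.

0100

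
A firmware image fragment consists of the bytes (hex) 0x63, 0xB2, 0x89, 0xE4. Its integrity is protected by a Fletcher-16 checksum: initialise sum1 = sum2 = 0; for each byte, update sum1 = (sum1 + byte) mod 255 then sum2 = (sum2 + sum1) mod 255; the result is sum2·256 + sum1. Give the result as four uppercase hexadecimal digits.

9D84

Running sums (mod 255):
  after byte 0 (0x63): sum1=99, sum2=99
  after byte 1 (0xB2): sum1=22, sum2=121
  after byte 2 (0x89): sum1=159, sum2=25
  after byte 3 (0xE4): sum1=132, sum2=157
Checksum = sum2·256 + sum1 = 157·256 + 132 = 40324 = 0x9D84.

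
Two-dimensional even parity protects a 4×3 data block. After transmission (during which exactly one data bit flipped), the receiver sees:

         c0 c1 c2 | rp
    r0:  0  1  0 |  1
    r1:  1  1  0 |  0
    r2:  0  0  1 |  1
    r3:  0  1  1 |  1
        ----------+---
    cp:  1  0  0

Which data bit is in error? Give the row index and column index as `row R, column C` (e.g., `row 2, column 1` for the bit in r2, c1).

row 3, column 1

Recompute each row's even parity and compare to rp:
  r0: data parity 1, sent rp 1 → ok
  r1: data parity 0, sent rp 0 → ok
  r2: data parity 1, sent rp 1 → ok
  r3: data parity 0, sent rp 1 → mismatch
Recompute each column's even parity and compare to cp:
  c0: data parity 1, sent cp 1 → ok
  c1: data parity 1, sent cp 0 → mismatch
  c2: data parity 0, sent cp 0 → ok
Exactly one row (r3) and one column (c1) fail → the flipped bit is at their intersection.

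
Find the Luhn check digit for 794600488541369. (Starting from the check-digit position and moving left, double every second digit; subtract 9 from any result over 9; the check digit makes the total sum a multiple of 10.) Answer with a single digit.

4

Partial digits right→left: 9 6 3 1 4 5 8 8 4 0 0 6 4 9 7
Double every second digit counting from the check-digit position (so the 1st, 3rd, 5th, ... of the partial from the right).
  doubled (with −9 where >9): 9 6 8 7 8 0 8 5 → sum 51
  kept as-is: 6 1 5 8 0 6 9 → sum 35
Total = 51 + 35 = 86.
Check digit = (10 − (86 mod 10)) mod 10 = 4.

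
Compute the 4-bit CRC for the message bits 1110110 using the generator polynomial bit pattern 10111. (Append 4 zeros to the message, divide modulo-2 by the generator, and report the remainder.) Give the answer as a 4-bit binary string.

Append 4 zeros: 11101100000. Divide by 10111 (XOR where the leading bit is 1):
  pos 0: 11101 XOR 10111 = 01010
  pos 1: 10101 XOR 10111 = 00010
  pos 4: 10000 XOR 10111 = 00111
  pos 6: 11100 XOR 10111 = 01011
Remainder (last 4 bits) = 1011. This is the CRC / FCS.

1011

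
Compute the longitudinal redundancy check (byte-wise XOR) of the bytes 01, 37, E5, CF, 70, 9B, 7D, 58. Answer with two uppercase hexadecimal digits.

XOR the bytes together:
  start with 0x01
  0x01 ⊕ 0x37 = 0x36
  0x36 ⊕ 0xE5 = 0xD3
  0xD3 ⊕ 0xCF = 0x1C
  0x1C ⊕ 0x70 = 0x6C
  0x6C ⊕ 0x9B = 0xF7
  0xF7 ⊕ 0x7D = 0x8A
  0x8A ⊕ 0x58 = 0xD2

D2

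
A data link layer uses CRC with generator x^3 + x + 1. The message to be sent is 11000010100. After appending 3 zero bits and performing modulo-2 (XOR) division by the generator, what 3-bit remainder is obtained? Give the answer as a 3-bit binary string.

100

Append 3 zeros: 11000010100000. Divide by 1011 (XOR where the leading bit is 1):
  pos 0: 1100 XOR 1011 = 0111
  pos 1: 1110 XOR 1011 = 0101
  pos 2: 1010 XOR 1011 = 0001
  pos 5: 1101 XOR 1011 = 0110
  pos 6: 1100 XOR 1011 = 0111
  pos 7: 1110 XOR 1011 = 0101
  pos 8: 1010 XOR 1011 = 0001
Remainder (last 3 bits) = 100. This is the CRC / FCS.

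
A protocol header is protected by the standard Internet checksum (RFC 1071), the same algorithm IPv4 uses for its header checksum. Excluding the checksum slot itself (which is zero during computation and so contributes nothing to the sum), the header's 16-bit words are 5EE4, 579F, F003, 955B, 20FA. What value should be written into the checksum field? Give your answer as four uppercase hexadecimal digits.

A322

One's-complement addition (fold any carry out of bit 15 back into bit 0):
  0x5EE4 + 0x579F = 0x0B683
  0xB683 + 0xF003 = 0x1A686 → wrap carry → 0xA687
  0xA687 + 0x955B = 0x13BE2 → wrap carry → 0x3BE3
  0x3BE3 + 0x20FA = 0x05CDD
One's-complement sum = 0x5CDD.
Checksum = ~0x5CDD & 0xFFFF = 0xA322.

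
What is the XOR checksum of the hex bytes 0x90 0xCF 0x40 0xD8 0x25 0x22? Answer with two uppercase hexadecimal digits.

XOR the bytes together:
  start with 0x90
  0x90 ⊕ 0xCF = 0x5F
  0x5F ⊕ 0x40 = 0x1F
  0x1F ⊕ 0xD8 = 0xC7
  0xC7 ⊕ 0x25 = 0xE2
  0xE2 ⊕ 0x22 = 0xC0

C0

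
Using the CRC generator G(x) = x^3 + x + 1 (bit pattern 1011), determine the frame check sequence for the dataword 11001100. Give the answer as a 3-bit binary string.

Append 3 zeros: 11001100000. Divide by 1011 (XOR where the leading bit is 1):
  pos 0: 1100 XOR 1011 = 0111
  pos 1: 1111 XOR 1011 = 0100
  pos 2: 1001 XOR 1011 = 0010
  pos 4: 1000 XOR 1011 = 0011
  pos 6: 1100 XOR 1011 = 0111
  pos 7: 1110 XOR 1011 = 0101
Remainder (last 3 bits) = 101. This is the CRC / FCS.

101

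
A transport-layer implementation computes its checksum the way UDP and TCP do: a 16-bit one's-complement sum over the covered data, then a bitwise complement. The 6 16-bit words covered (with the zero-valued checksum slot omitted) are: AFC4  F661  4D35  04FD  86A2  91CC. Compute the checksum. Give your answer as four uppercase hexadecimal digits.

One's-complement addition (fold any carry out of bit 15 back into bit 0):
  0xAFC4 + 0xF661 = 0x1A625 → wrap carry → 0xA626
  0xA626 + 0x4D35 = 0x0F35B
  0xF35B + 0x04FD = 0x0F858
  0xF858 + 0x86A2 = 0x17EFA → wrap carry → 0x7EFB
  0x7EFB + 0x91CC = 0x110C7 → wrap carry → 0x10C8
One's-complement sum = 0x10C8.
Checksum = ~0x10C8 & 0xFFFF = 0xEF37.

EF37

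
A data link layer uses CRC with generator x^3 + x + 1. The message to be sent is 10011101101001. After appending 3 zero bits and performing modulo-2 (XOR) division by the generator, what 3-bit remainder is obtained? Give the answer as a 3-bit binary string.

000

Append 3 zeros: 10011101101001000. Divide by 1011 (XOR where the leading bit is 1):
  pos 0: 1001 XOR 1011 = 0010
  pos 2: 1011 XOR 1011 = 0000
  pos 7: 1101 XOR 1011 = 0110
  pos 8: 1100 XOR 1011 = 0111
  pos 9: 1110 XOR 1011 = 0101
  pos 10: 1011 XOR 1011 = 0000
Remainder (last 3 bits) = 000. This is the CRC / FCS.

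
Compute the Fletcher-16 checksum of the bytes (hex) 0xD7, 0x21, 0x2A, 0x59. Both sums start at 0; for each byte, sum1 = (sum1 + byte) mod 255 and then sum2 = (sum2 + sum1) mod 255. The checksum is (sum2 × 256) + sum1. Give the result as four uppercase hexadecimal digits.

707C

Running sums (mod 255):
  after byte 0 (0xD7): sum1=215, sum2=215
  after byte 1 (0x21): sum1=248, sum2=208
  after byte 2 (0x2A): sum1=35, sum2=243
  after byte 3 (0x59): sum1=124, sum2=112
Checksum = sum2·256 + sum1 = 112·256 + 124 = 28796 = 0x707C.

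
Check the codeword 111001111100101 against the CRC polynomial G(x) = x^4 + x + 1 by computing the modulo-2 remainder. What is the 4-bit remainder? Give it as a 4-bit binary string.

0000

Modulo-2 division of 111001111100101 by 10011:
  pos 0: 11100 XOR 10011 = 01111
  pos 1: 11111 XOR 10011 = 01100
  pos 2: 11001 XOR 10011 = 01010
  pos 3: 10101 XOR 10011 = 00110
  pos 5: 11011 XOR 10011 = 01000
  pos 6: 10000 XOR 10011 = 00011
  pos 9: 11010 XOR 10011 = 01001
  pos 10: 10011 XOR 10011 = 00000
Remainder = 0000 (zero — the frame passes the CRC check).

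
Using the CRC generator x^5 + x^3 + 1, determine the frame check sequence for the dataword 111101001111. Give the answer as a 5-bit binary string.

Append 5 zeros: 11110100111100000. Divide by 101001 (XOR where the leading bit is 1):
  pos 0: 111101 XOR 101001 = 010100
  pos 1: 101000 XOR 101001 = 000001
  pos 6: 101111 XOR 101001 = 000110
  pos 9: 110000 XOR 101001 = 011001
  pos 10: 110010 XOR 101001 = 011011
  pos 11: 110110 XOR 101001 = 011111
Remainder (last 5 bits) = 11111. This is the CRC / FCS.

11111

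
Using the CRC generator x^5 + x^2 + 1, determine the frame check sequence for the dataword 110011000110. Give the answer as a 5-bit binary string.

10011

Append 5 zeros: 11001100011000000. Divide by 100101 (XOR where the leading bit is 1):
  pos 0: 110011 XOR 100101 = 010110
  pos 1: 101100 XOR 100101 = 001001
  pos 3: 100100 XOR 100101 = 000001
  pos 8: 111000 XOR 100101 = 011101
  pos 9: 111010 XOR 100101 = 011111
  pos 10: 111110 XOR 100101 = 011011
  pos 11: 110110 XOR 100101 = 010011
Remainder (last 5 bits) = 10011. This is the CRC / FCS.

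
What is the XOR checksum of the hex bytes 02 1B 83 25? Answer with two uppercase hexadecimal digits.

BF

XOR the bytes together:
  start with 0x02
  0x02 ⊕ 0x1B = 0x19
  0x19 ⊕ 0x83 = 0x9A
  0x9A ⊕ 0x25 = 0xBF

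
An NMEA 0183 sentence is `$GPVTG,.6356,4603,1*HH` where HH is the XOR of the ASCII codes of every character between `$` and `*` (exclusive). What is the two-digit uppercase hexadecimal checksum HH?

66

XOR the ASCII codes of the payload characters:
  'G' = 0x47 → acc = 0x47
  'P' = 0x50 → acc = 0x17
  'V' = 0x56 → acc = 0x41
  'T' = 0x54 → acc = 0x15
  'G' = 0x47 → acc = 0x52
  ',' = 0x2C → acc = 0x7E
  '.' = 0x2E → acc = 0x50
  '6' = 0x36 → acc = 0x66
  '3' = 0x33 → acc = 0x55
  '5' = 0x35 → acc = 0x60
  '6' = 0x36 → acc = 0x56
  ',' = 0x2C → acc = 0x7A
  '4' = 0x34 → acc = 0x4E
  '6' = 0x36 → acc = 0x78
  '0' = 0x30 → acc = 0x48
  '3' = 0x33 → acc = 0x7B
  ',' = 0x2C → acc = 0x57
  '1' = 0x31 → acc = 0x66
Checksum = 0x66.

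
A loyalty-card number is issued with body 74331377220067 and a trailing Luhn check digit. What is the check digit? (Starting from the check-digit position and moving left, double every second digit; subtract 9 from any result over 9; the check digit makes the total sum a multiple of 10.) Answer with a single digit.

Partial digits right→left: 7 6 0 0 2 2 7 7 3 1 3 3 4 7
Double every second digit counting from the check-digit position (so the 1st, 3rd, 5th, ... of the partial from the right).
  doubled (with −9 where >9): 5 0 4 5 6 6 8 → sum 34
  kept as-is: 6 0 2 7 1 3 7 → sum 26
Total = 34 + 26 = 60.
Check digit = (10 − (60 mod 10)) mod 10 = 0.

0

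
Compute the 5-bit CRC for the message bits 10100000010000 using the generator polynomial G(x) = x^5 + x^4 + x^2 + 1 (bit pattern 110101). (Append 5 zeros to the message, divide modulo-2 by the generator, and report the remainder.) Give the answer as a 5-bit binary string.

10011

Append 5 zeros: 1010000001000000000. Divide by 110101 (XOR where the leading bit is 1):
  pos 0: 101000 XOR 110101 = 011101
  pos 1: 111010 XOR 110101 = 001111
  pos 3: 111100 XOR 110101 = 001001
  pos 5: 100110 XOR 110101 = 010011
  pos 6: 100110 XOR 110101 = 010011
  pos 7: 100110 XOR 110101 = 010011
  pos 8: 100110 XOR 110101 = 010011
  pos 9: 100110 XOR 110101 = 010011
  pos 10: 100110 XOR 110101 = 010011
  pos 11: 100110 XOR 110101 = 010011
  pos 12: 100110 XOR 110101 = 010011
  pos 13: 100110 XOR 110101 = 010011
Remainder (last 5 bits) = 10011. This is the CRC / FCS.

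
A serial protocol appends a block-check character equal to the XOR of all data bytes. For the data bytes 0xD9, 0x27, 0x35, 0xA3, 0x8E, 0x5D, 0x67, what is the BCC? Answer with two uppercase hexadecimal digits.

XOR the bytes together:
  start with 0xD9
  0xD9 ⊕ 0x27 = 0xFE
  0xFE ⊕ 0x35 = 0xCB
  0xCB ⊕ 0xA3 = 0x68
  0x68 ⊕ 0x8E = 0xE6
  0xE6 ⊕ 0x5D = 0xBB
  0xBB ⊕ 0x67 = 0xDC

DC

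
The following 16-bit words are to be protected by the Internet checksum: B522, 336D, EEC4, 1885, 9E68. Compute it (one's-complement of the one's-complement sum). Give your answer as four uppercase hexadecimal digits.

One's-complement addition (fold any carry out of bit 15 back into bit 0):
  0xB522 + 0x336D = 0x0E88F
  0xE88F + 0xEEC4 = 0x1D753 → wrap carry → 0xD754
  0xD754 + 0x1885 = 0x0EFD9
  0xEFD9 + 0x9E68 = 0x18E41 → wrap carry → 0x8E42
One's-complement sum = 0x8E42.
Checksum = ~0x8E42 & 0xFFFF = 0x71BD.

71BD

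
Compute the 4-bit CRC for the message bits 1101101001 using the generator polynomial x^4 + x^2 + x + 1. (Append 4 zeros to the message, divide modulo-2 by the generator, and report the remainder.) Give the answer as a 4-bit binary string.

1111

Append 4 zeros: 11011010010000. Divide by 10111 (XOR where the leading bit is 1):
  pos 0: 11011 XOR 10111 = 01100
  pos 1: 11000 XOR 10111 = 01111
  pos 2: 11111 XOR 10111 = 01000
  pos 3: 10000 XOR 10111 = 00111
  pos 5: 11101 XOR 10111 = 01010
  pos 6: 10100 XOR 10111 = 00011
  pos 9: 11000 XOR 10111 = 01111
Remainder (last 4 bits) = 1111. This is the CRC / FCS.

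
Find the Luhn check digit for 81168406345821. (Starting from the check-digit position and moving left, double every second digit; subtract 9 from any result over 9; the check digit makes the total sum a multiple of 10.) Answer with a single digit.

Partial digits right→left: 1 2 8 5 4 3 6 0 4 8 6 1 1 8
Double every second digit counting from the check-digit position (so the 1st, 3rd, 5th, ... of the partial from the right).
  doubled (with −9 where >9): 2 7 8 3 8 3 2 → sum 33
  kept as-is: 2 5 3 0 8 1 8 → sum 27
Total = 33 + 27 = 60.
Check digit = (10 − (60 mod 10)) mod 10 = 0.

0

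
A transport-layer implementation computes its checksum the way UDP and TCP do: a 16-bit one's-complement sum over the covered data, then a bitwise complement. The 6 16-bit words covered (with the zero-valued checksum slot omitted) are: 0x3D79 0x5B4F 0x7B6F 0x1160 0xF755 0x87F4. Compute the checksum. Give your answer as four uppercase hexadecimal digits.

One's-complement addition (fold any carry out of bit 15 back into bit 0):
  0x3D79 + 0x5B4F = 0x098C8
  0x98C8 + 0x7B6F = 0x11437 → wrap carry → 0x1438
  0x1438 + 0x1160 = 0x02598
  0x2598 + 0xF755 = 0x11CED → wrap carry → 0x1CEE
  0x1CEE + 0x87F4 = 0x0A4E2
One's-complement sum = 0xA4E2.
Checksum = ~0xA4E2 & 0xFFFF = 0x5B1D.

5B1D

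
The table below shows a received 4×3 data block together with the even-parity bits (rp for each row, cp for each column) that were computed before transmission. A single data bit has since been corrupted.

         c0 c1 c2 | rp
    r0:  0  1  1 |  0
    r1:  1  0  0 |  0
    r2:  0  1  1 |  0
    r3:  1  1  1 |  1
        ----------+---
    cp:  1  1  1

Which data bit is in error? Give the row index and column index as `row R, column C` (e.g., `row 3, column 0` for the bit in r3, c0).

Recompute each row's even parity and compare to rp:
  r0: data parity 0, sent rp 0 → ok
  r1: data parity 1, sent rp 0 → mismatch
  r2: data parity 0, sent rp 0 → ok
  r3: data parity 1, sent rp 1 → ok
Recompute each column's even parity and compare to cp:
  c0: data parity 0, sent cp 1 → mismatch
  c1: data parity 1, sent cp 1 → ok
  c2: data parity 1, sent cp 1 → ok
Exactly one row (r1) and one column (c0) fail → the flipped bit is at their intersection.

row 1, column 0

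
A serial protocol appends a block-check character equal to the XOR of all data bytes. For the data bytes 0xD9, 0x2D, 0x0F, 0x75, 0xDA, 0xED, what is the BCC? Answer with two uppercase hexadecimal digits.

XOR the bytes together:
  start with 0xD9
  0xD9 ⊕ 0x2D = 0xF4
  0xF4 ⊕ 0x0F = 0xFB
  0xFB ⊕ 0x75 = 0x8E
  0x8E ⊕ 0xDA = 0x54
  0x54 ⊕ 0xED = 0xB9

B9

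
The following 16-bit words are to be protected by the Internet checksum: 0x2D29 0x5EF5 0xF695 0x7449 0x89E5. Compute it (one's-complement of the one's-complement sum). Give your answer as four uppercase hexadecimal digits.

One's-complement addition (fold any carry out of bit 15 back into bit 0):
  0x2D29 + 0x5EF5 = 0x08C1E
  0x8C1E + 0xF695 = 0x182B3 → wrap carry → 0x82B4
  0x82B4 + 0x7449 = 0x0F6FD
  0xF6FD + 0x89E5 = 0x180E2 → wrap carry → 0x80E3
One's-complement sum = 0x80E3.
Checksum = ~0x80E3 & 0xFFFF = 0x7F1C.

7F1C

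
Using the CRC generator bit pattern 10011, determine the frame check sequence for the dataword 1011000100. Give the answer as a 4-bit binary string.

1000

Append 4 zeros: 10110001000000. Divide by 10011 (XOR where the leading bit is 1):
  pos 0: 10110 XOR 10011 = 00101
  pos 2: 10100 XOR 10011 = 00111
  pos 4: 11110 XOR 10011 = 01101
  pos 5: 11010 XOR 10011 = 01001
  pos 6: 10010 XOR 10011 = 00001
Remainder (last 4 bits) = 1000. This is the CRC / FCS.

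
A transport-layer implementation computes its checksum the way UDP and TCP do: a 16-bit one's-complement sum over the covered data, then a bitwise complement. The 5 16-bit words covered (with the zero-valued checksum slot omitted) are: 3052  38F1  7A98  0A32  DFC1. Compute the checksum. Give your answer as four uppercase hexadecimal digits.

One's-complement addition (fold any carry out of bit 15 back into bit 0):
  0x3052 + 0x38F1 = 0x06943
  0x6943 + 0x7A98 = 0x0E3DB
  0xE3DB + 0x0A32 = 0x0EE0D
  0xEE0D + 0xDFC1 = 0x1CDCE → wrap carry → 0xCDCF
One's-complement sum = 0xCDCF.
Checksum = ~0xCDCF & 0xFFFF = 0x3230.

3230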